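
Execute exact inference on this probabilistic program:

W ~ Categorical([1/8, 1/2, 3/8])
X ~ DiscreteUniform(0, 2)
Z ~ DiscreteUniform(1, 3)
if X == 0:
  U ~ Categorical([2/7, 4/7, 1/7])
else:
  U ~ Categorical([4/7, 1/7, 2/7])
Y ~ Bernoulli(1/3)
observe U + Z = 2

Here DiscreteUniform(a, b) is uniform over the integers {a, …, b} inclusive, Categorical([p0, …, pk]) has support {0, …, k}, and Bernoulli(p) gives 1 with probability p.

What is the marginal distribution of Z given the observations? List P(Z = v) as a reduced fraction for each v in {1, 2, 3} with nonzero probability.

Enumerate traces; 36 have nonzero weight after conditioning:
  (W=0, X=0, Z=1, U=1, Y=0) weight 1/189
  (W=0, X=0, Z=1, U=1, Y=1) weight 1/378
  (W=0, X=0, Z=2, U=0, Y=0) weight 1/378
  (W=0, X=0, Z=2, U=0, Y=1) weight 1/756
  (W=0, X=1, Z=1, U=1, Y=0) weight 1/756
  (W=0, X=1, Z=1, U=1, Y=1) weight 1/1512
  (W=0, X=1, Z=2, U=0, Y=0) weight 1/189
  (W=0, X=1, Z=2, U=0, Y=1) weight 1/378
  … 28 more
Group by Z:
  weight(Z=1) = 2/21
  weight(Z=2) = 10/63
Total weight = 2/21 + 10/63 = 16/63
P(Z=1 | obs) = 2/21 / 16/63 = 3/8
P(Z=2 | obs) = 10/63 / 16/63 = 5/8

P(Z=1) = 3/8, P(Z=2) = 5/8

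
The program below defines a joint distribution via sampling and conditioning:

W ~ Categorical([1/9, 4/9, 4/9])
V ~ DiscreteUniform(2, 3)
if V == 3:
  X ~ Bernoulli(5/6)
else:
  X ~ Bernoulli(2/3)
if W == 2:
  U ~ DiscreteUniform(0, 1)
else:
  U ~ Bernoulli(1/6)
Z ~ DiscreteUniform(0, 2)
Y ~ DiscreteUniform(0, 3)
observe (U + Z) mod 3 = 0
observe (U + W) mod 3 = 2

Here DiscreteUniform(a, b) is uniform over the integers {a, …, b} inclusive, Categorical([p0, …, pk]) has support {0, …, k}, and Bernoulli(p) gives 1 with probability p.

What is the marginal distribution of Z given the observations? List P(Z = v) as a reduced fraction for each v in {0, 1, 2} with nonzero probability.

Enumerate traces; 32 have nonzero weight after conditioning:
  (W=1, V=2, X=0, U=1, Z=2, Y=0) weight 1/972
  (W=1, V=2, X=0, U=1, Z=2, Y=1) weight 1/972
  (W=1, V=2, X=0, U=1, Z=2, Y=2) weight 1/972
  (W=1, V=2, X=0, U=1, Z=2, Y=3) weight 1/972
  (W=1, V=2, X=1, U=1, Z=2, Y=0) weight 1/486
  (W=1, V=2, X=1, U=1, Z=2, Y=1) weight 1/486
  (W=1, V=2, X=1, U=1, Z=2, Y=2) weight 1/486
  (W=1, V=2, X=1, U=1, Z=2, Y=3) weight 1/486
  (W=2, V=2, X=0, U=0, Z=0, Y=0) weight 1/324
  … 23 more
Group by Z:
  weight(Z=0) = 2/27
  weight(Z=2) = 2/81
Total weight = 2/27 + 2/81 = 8/81
P(Z=0 | obs) = 2/27 / 8/81 = 3/4
P(Z=2 | obs) = 2/81 / 8/81 = 1/4

P(Z=0) = 3/4, P(Z=2) = 1/4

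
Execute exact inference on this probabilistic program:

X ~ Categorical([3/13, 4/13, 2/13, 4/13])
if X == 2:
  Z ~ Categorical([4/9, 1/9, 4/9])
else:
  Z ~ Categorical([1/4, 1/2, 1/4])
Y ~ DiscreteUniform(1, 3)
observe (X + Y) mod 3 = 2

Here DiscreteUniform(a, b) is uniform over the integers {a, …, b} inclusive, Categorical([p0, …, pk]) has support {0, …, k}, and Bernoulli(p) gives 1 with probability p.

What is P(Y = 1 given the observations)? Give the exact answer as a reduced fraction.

Enumerate traces; 12 have nonzero weight after conditioning:
  (X=0, Z=0, Y=2) weight 1/52
  (X=0, Z=1, Y=2) weight 1/26
  (X=0, Z=2, Y=2) weight 1/52
  (X=1, Z=0, Y=1) weight 1/39
  (X=1, Z=1, Y=1) weight 2/39
  (X=1, Z=2, Y=1) weight 1/39
  (X=2, Z=0, Y=3) weight 8/351
  (X=2, Z=1, Y=3) weight 2/351
  … 4 more
Group by Y:
  weight(Y=1) = 4/39
  weight(Y=2) = 7/39
  weight(Y=3) = 2/39
Total weight = 4/39 + 7/39 + 2/39 = 1/3
P(Y=1 | obs) = 4/39 / 1/3 = 4/13
P(Y=2 | obs) = 7/39 / 1/3 = 7/13
P(Y=3 | obs) = 2/39 / 1/3 = 2/13

P(Y = 1 | obs) = 4/13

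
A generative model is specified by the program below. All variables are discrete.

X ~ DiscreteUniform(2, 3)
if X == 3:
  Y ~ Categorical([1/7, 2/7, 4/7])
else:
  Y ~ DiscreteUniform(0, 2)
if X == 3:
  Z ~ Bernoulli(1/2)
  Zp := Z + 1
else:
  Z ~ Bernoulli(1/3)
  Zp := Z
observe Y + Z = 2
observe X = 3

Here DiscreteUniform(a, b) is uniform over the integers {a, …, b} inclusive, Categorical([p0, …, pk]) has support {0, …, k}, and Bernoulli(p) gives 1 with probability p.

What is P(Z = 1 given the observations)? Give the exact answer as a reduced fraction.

Enumerate traces; 2 have nonzero weight after conditioning:
  (X=3, Y=1, Z=1) weight 1/14
  (X=3, Y=2, Z=0) weight 1/7
Group by Z:
  weight(Z=0) = 1/7
  weight(Z=1) = 1/14
Total weight = 1/7 + 1/14 = 3/14
P(Z=0 | obs) = 1/7 / 3/14 = 2/3
P(Z=1 | obs) = 1/14 / 3/14 = 1/3

P(Z = 1 | obs) = 1/3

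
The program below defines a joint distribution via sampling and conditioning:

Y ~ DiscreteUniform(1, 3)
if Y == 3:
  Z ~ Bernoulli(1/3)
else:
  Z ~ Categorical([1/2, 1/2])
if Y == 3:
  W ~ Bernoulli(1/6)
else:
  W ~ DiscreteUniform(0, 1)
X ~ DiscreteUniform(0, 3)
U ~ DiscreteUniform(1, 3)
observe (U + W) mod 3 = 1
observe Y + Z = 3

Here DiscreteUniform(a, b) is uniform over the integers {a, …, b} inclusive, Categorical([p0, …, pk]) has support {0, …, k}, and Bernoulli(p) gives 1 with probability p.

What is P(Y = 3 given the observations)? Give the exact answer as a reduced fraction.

Enumerate traces; 16 have nonzero weight after conditioning:
  (Y=2, Z=1, W=0, X=0, U=1) weight 1/144
  (Y=2, Z=1, W=0, X=1, U=1) weight 1/144
  (Y=2, Z=1, W=0, X=2, U=1) weight 1/144
  (Y=2, Z=1, W=0, X=3, U=1) weight 1/144
  (Y=2, Z=1, W=1, X=0, U=3) weight 1/144
  (Y=2, Z=1, W=1, X=1, U=3) weight 1/144
  (Y=2, Z=1, W=1, X=2, U=3) weight 1/144
  (Y=2, Z=1, W=1, X=3, U=3) weight 1/144
  (Y=3, Z=0, W=0, X=0, U=1) weight 5/324
  … 7 more
Group by Y:
  weight(Y=2) = 1/18
  weight(Y=3) = 2/27
Total weight = 1/18 + 2/27 = 7/54
P(Y=2 | obs) = 1/18 / 7/54 = 3/7
P(Y=3 | obs) = 2/27 / 7/54 = 4/7

P(Y = 3 | obs) = 4/7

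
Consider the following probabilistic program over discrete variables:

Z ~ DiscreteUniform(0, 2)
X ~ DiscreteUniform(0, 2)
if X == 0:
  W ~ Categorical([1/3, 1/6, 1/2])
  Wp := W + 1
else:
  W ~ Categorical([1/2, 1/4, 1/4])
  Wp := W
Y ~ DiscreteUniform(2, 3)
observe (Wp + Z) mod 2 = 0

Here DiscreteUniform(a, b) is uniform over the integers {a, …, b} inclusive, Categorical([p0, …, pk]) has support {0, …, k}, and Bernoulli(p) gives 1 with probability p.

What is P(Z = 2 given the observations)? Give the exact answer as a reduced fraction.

P(Z = 2 | obs) = 5/14

Enumerate traces; 28 have nonzero weight after conditioning:
  (Z=0, X=0, W=1, Y=2) weight 1/108
  (Z=0, X=0, W=1, Y=3) weight 1/108
  (Z=0, X=1, W=0, Y=2) weight 1/36
  (Z=0, X=1, W=0, Y=3) weight 1/36
  (Z=0, X=1, W=2, Y=2) weight 1/72
  (Z=0, X=1, W=2, Y=3) weight 1/72
  (Z=0, X=2, W=0, Y=2) weight 1/36
  (Z=0, X=2, W=0, Y=3) weight 1/36
  (Z=1, X=0, W=0, Y=2) weight 1/54
  (Z=2, X=0, W=1, Y=2) weight 1/108
  … 18 more
Group by Z:
  weight(Z=0) = 5/27
  weight(Z=1) = 4/27
  weight(Z=2) = 5/27
Total weight = 5/27 + 4/27 + 5/27 = 14/27
P(Z=0 | obs) = 5/27 / 14/27 = 5/14
P(Z=1 | obs) = 4/27 / 14/27 = 2/7
P(Z=2 | obs) = 5/27 / 14/27 = 5/14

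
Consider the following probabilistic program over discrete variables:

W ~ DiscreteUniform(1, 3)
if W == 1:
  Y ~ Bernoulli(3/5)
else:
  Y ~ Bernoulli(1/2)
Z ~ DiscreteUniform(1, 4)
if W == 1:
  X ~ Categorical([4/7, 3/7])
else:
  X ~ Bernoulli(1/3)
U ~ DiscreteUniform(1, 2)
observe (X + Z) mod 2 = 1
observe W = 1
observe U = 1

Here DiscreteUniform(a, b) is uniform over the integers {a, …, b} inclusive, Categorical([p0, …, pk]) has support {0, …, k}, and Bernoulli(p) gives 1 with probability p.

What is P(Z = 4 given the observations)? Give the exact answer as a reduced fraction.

P(Z = 4 | obs) = 3/14

Enumerate traces; 8 have nonzero weight after conditioning:
  (W=1, Y=0, Z=1, X=0, U=1) weight 1/105
  (W=1, Y=0, Z=2, X=1, U=1) weight 1/140
  (W=1, Y=0, Z=3, X=0, U=1) weight 1/105
  (W=1, Y=0, Z=4, X=1, U=1) weight 1/140
  (W=1, Y=1, Z=1, X=0, U=1) weight 1/70
  (W=1, Y=1, Z=2, X=1, U=1) weight 3/280
  (W=1, Y=1, Z=3, X=0, U=1) weight 1/70
  (W=1, Y=1, Z=4, X=1, U=1) weight 3/280
Group by Z:
  weight(Z=1) = 1/42
  weight(Z=2) = 1/56
  weight(Z=3) = 1/42
  weight(Z=4) = 1/56
Total weight = 1/42 + 1/56 + 1/42 + 1/56 = 1/12
P(Z=1 | obs) = 1/42 / 1/12 = 2/7
P(Z=2 | obs) = 1/56 / 1/12 = 3/14
P(Z=3 | obs) = 1/42 / 1/12 = 2/7
P(Z=4 | obs) = 1/56 / 1/12 = 3/14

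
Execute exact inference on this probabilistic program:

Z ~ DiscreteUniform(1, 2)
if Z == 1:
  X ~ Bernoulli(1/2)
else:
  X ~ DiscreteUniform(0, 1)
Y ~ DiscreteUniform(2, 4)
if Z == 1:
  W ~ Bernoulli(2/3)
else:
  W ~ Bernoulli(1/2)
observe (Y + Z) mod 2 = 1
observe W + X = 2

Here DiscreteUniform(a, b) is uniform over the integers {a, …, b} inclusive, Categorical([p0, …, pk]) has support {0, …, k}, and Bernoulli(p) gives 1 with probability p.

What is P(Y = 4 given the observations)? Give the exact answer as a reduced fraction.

Enumerate traces; 3 have nonzero weight after conditioning:
  (Z=1, X=1, Y=2, W=1) weight 1/18
  (Z=1, X=1, Y=4, W=1) weight 1/18
  (Z=2, X=1, Y=3, W=1) weight 1/24
Group by Y:
  weight(Y=2) = 1/18
  weight(Y=3) = 1/24
  weight(Y=4) = 1/18
Total weight = 1/18 + 1/24 + 1/18 = 11/72
P(Y=2 | obs) = 1/18 / 11/72 = 4/11
P(Y=3 | obs) = 1/24 / 11/72 = 3/11
P(Y=4 | obs) = 1/18 / 11/72 = 4/11

P(Y = 4 | obs) = 4/11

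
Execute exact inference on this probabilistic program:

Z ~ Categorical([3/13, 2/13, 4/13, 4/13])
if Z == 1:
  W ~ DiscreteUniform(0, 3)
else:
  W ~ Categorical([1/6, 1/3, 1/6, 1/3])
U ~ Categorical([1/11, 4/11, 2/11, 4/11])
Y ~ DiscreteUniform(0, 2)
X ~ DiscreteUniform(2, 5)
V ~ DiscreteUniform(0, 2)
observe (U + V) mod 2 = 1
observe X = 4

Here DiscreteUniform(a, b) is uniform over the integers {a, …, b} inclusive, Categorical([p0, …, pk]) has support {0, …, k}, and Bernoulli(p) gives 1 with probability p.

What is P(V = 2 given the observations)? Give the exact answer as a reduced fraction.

Enumerate traces; 288 have nonzero weight after conditioning:
  (Z=0, W=0, U=0, Y=0, X=4, V=1) weight 1/10296
  (Z=0, W=0, U=0, Y=1, X=4, V=1) weight 1/10296
  (Z=0, W=0, U=0, Y=2, X=4, V=1) weight 1/10296
  (Z=0, W=0, U=1, Y=0, X=4, V=0) weight 1/2574
  (Z=0, W=0, U=1, Y=0, X=4, V=2) weight 1/2574
  (Z=0, W=0, U=1, Y=1, X=4, V=0) weight 1/2574
  (Z=0, W=0, U=1, Y=1, X=4, V=2) weight 1/2574
  (Z=0, W=0, U=1, Y=2, X=4, V=0) weight 1/2574
  … 280 more
Group by V:
  weight(V=0) = 2/33
  weight(V=1) = 1/44
  weight(V=2) = 2/33
Total weight = 2/33 + 1/44 + 2/33 = 19/132
P(V=0 | obs) = 2/33 / 19/132 = 8/19
P(V=1 | obs) = 1/44 / 19/132 = 3/19
P(V=2 | obs) = 2/33 / 19/132 = 8/19

P(V = 2 | obs) = 8/19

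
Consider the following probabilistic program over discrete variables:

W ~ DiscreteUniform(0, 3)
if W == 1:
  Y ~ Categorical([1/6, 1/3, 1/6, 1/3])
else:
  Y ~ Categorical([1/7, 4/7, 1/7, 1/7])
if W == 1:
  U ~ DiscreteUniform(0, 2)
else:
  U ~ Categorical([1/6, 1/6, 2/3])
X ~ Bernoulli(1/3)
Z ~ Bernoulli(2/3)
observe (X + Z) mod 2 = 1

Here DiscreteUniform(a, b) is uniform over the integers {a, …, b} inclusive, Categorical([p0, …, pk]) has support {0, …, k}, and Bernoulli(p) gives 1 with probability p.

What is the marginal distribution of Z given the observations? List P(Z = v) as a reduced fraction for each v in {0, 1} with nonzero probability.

P(Z=0) = 1/5, P(Z=1) = 4/5

Enumerate traces; 96 have nonzero weight after conditioning:
  (W=0, Y=0, U=0, X=0, Z=1) weight 1/378
  (W=0, Y=0, U=0, X=1, Z=0) weight 1/1512
  (W=0, Y=0, U=1, X=0, Z=1) weight 1/378
  (W=0, Y=0, U=1, X=1, Z=0) weight 1/1512
  (W=0, Y=0, U=2, X=0, Z=1) weight 2/189
  (W=0, Y=0, U=2, X=1, Z=0) weight 1/378
  (W=0, Y=1, U=0, X=0, Z=1) weight 2/189
  (W=0, Y=1, U=0, X=1, Z=0) weight 1/378
  … 88 more
Group by Z:
  weight(Z=0) = 1/9
  weight(Z=1) = 4/9
Total weight = 1/9 + 4/9 = 5/9
P(Z=0 | obs) = 1/9 / 5/9 = 1/5
P(Z=1 | obs) = 4/9 / 5/9 = 4/5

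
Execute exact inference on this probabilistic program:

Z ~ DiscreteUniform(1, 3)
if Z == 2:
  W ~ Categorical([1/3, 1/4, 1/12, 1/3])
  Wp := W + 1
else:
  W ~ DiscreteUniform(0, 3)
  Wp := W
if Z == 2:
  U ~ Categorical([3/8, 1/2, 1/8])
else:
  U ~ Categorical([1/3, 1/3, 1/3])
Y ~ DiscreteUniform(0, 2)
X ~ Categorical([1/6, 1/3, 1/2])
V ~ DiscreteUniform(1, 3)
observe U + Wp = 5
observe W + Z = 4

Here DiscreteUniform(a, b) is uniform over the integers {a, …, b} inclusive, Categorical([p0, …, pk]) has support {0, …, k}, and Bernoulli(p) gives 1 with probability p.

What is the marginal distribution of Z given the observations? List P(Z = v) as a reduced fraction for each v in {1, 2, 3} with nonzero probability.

P(Z=1) = 8/9, P(Z=2) = 1/9

Enumerate traces; 54 have nonzero weight after conditioning:
  (Z=1, W=3, U=2, Y=0, X=0, V=1) weight 1/1944
  (Z=1, W=3, U=2, Y=0, X=0, V=2) weight 1/1944
  (Z=1, W=3, U=2, Y=0, X=0, V=3) weight 1/1944
  (Z=1, W=3, U=2, Y=0, X=1, V=1) weight 1/972
  (Z=1, W=3, U=2, Y=0, X=1, V=2) weight 1/972
  (Z=1, W=3, U=2, Y=0, X=1, V=3) weight 1/972
  (Z=1, W=3, U=2, Y=0, X=2, V=1) weight 1/648
  (Z=1, W=3, U=2, Y=0, X=2, V=2) weight 1/648
  (Z=2, W=2, U=2, Y=0, X=0, V=1) weight 1/15552
  … 45 more
Group by Z:
  weight(Z=1) = 1/36
  weight(Z=2) = 1/288
Total weight = 1/36 + 1/288 = 1/32
P(Z=1 | obs) = 1/36 / 1/32 = 8/9
P(Z=2 | obs) = 1/288 / 1/32 = 1/9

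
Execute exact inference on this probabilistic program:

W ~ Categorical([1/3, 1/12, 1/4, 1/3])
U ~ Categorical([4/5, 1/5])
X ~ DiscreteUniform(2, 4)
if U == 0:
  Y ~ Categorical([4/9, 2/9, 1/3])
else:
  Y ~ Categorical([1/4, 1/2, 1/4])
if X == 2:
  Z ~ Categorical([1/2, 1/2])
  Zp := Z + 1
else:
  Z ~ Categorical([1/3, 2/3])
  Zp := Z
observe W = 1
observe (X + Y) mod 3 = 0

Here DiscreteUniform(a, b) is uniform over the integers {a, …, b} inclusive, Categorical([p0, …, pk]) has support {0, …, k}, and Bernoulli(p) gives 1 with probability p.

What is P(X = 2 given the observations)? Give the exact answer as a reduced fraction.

P(X = 2 | obs) = 5/18

Enumerate traces; 12 have nonzero weight after conditioning:
  (W=1, U=0, X=2, Y=1, Z=0) weight 1/405
  (W=1, U=0, X=2, Y=1, Z=1) weight 1/405
  (W=1, U=0, X=3, Y=0, Z=0) weight 4/1215
  (W=1, U=0, X=3, Y=0, Z=1) weight 8/1215
  (W=1, U=0, X=4, Y=2, Z=0) weight 1/405
  (W=1, U=0, X=4, Y=2, Z=1) weight 2/405
  (W=1, U=1, X=2, Y=1, Z=0) weight 1/720
  (W=1, U=1, X=2, Y=1, Z=1) weight 1/720
  … 4 more
Group by X:
  weight(X=2) = 5/648
  weight(X=3) = 73/6480
  weight(X=4) = 19/2160
Total weight = 5/648 + 73/6480 + 19/2160 = 1/36
P(X=2 | obs) = 5/648 / 1/36 = 5/18
P(X=3 | obs) = 73/6480 / 1/36 = 73/180
P(X=4 | obs) = 19/2160 / 1/36 = 19/60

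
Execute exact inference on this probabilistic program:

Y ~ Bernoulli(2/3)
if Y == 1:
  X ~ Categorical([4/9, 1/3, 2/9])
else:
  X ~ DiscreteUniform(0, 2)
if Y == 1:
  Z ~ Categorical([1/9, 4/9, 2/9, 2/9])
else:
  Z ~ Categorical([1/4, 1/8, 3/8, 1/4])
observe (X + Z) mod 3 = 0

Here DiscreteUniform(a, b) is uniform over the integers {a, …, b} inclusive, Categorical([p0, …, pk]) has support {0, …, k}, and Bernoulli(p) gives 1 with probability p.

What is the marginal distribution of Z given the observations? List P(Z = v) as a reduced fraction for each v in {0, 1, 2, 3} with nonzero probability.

Enumerate traces; 8 have nonzero weight after conditioning:
  (Y=0, X=0, Z=0) weight 1/36
  (Y=0, X=0, Z=3) weight 1/36
  (Y=0, X=1, Z=2) weight 1/24
  (Y=0, X=2, Z=1) weight 1/72
  (Y=1, X=0, Z=0) weight 8/243
  (Y=1, X=0, Z=3) weight 16/243
  (Y=1, X=1, Z=2) weight 4/81
  (Y=1, X=2, Z=1) weight 16/243
Group by Z:
  weight(Z=0) = 59/972
  weight(Z=1) = 155/1944
  weight(Z=2) = 59/648
  weight(Z=3) = 91/972
Total weight = 59/972 + 155/1944 + 59/648 + 91/972 = 79/243
P(Z=0 | obs) = 59/972 / 79/243 = 59/316
P(Z=1 | obs) = 155/1944 / 79/243 = 155/632
P(Z=2 | obs) = 59/648 / 79/243 = 177/632
P(Z=3 | obs) = 91/972 / 79/243 = 91/316

P(Z=0) = 59/316, P(Z=1) = 155/632, P(Z=2) = 177/632, P(Z=3) = 91/316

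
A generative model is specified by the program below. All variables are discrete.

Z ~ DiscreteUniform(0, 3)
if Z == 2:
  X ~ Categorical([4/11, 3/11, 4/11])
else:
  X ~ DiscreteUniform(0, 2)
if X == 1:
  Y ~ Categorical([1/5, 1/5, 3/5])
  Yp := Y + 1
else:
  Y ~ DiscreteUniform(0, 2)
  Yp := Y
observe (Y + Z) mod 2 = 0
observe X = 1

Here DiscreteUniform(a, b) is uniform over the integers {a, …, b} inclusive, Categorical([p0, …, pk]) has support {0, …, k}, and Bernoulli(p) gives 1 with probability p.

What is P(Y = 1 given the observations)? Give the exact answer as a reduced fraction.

P(Y = 1 | obs) = 11/51

Enumerate traces; 6 have nonzero weight after conditioning:
  (Z=0, X=1, Y=0) weight 1/60
  (Z=0, X=1, Y=2) weight 1/20
  (Z=1, X=1, Y=1) weight 1/60
  (Z=2, X=1, Y=0) weight 3/220
  (Z=2, X=1, Y=2) weight 9/220
  (Z=3, X=1, Y=1) weight 1/60
Group by Y:
  weight(Y=0) = 1/33
  weight(Y=1) = 1/30
  weight(Y=2) = 1/11
Total weight = 1/33 + 1/30 + 1/11 = 17/110
P(Y=0 | obs) = 1/33 / 17/110 = 10/51
P(Y=1 | obs) = 1/30 / 17/110 = 11/51
P(Y=2 | obs) = 1/11 / 17/110 = 10/17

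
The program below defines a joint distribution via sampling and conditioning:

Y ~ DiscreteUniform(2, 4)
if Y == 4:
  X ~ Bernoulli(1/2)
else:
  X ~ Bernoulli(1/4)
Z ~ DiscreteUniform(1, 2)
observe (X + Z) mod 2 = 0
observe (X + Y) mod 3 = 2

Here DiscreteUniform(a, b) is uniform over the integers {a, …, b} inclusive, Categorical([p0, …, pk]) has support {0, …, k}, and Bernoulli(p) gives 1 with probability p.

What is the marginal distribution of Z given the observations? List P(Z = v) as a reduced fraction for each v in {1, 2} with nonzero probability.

Enumerate traces; 2 have nonzero weight after conditioning:
  (Y=2, X=0, Z=2) weight 1/8
  (Y=4, X=1, Z=1) weight 1/12
Group by Z:
  weight(Z=1) = 1/12
  weight(Z=2) = 1/8
Total weight = 1/12 + 1/8 = 5/24
P(Z=1 | obs) = 1/12 / 5/24 = 2/5
P(Z=2 | obs) = 1/8 / 5/24 = 3/5

P(Z=1) = 2/5, P(Z=2) = 3/5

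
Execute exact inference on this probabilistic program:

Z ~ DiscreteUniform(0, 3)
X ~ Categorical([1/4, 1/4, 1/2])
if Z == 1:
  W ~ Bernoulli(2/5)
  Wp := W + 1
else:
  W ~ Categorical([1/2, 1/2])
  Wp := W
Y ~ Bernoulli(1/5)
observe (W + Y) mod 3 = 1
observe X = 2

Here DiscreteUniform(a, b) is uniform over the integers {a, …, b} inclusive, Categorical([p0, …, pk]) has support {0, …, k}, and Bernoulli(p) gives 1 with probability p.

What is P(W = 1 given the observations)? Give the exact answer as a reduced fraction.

P(W = 1 | obs) = 76/97

Enumerate traces; 8 have nonzero weight after conditioning:
  (Z=0, X=2, W=0, Y=1) weight 1/80
  (Z=0, X=2, W=1, Y=0) weight 1/20
  (Z=1, X=2, W=0, Y=1) weight 3/200
  (Z=1, X=2, W=1, Y=0) weight 1/25
  (Z=2, X=2, W=0, Y=1) weight 1/80
  (Z=2, X=2, W=1, Y=0) weight 1/20
  (Z=3, X=2, W=0, Y=1) weight 1/80
  (Z=3, X=2, W=1, Y=0) weight 1/20
Group by W:
  weight(W=0) = 21/400
  weight(W=1) = 19/100
Total weight = 21/400 + 19/100 = 97/400
P(W=0 | obs) = 21/400 / 97/400 = 21/97
P(W=1 | obs) = 19/100 / 97/400 = 76/97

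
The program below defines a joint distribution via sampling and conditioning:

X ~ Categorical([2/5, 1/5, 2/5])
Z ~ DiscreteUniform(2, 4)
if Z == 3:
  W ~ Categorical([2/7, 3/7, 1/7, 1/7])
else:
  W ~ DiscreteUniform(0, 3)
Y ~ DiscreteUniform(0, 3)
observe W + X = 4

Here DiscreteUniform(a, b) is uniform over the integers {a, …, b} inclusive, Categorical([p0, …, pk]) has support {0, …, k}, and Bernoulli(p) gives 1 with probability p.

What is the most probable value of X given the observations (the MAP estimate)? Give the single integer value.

argmax_v P(X = v | obs) = 2

Enumerate traces; 24 have nonzero weight after conditioning:
  (X=1, Z=2, W=3, Y=0) weight 1/240
  (X=1, Z=2, W=3, Y=1) weight 1/240
  (X=1, Z=2, W=3, Y=2) weight 1/240
  (X=1, Z=2, W=3, Y=3) weight 1/240
  (X=1, Z=3, W=3, Y=0) weight 1/420
  (X=1, Z=3, W=3, Y=1) weight 1/420
  (X=1, Z=3, W=3, Y=2) weight 1/420
  (X=1, Z=3, W=3, Y=3) weight 1/420
  (X=2, Z=2, W=2, Y=0) weight 1/120
  … 15 more
Group by X:
  weight(X=1) = 3/70
  weight(X=2) = 3/35
Total weight = 3/70 + 3/35 = 9/70
P(X=1 | obs) = 3/70 / 9/70 = 1/3
P(X=2 | obs) = 3/35 / 9/70 = 2/3
argmax = 2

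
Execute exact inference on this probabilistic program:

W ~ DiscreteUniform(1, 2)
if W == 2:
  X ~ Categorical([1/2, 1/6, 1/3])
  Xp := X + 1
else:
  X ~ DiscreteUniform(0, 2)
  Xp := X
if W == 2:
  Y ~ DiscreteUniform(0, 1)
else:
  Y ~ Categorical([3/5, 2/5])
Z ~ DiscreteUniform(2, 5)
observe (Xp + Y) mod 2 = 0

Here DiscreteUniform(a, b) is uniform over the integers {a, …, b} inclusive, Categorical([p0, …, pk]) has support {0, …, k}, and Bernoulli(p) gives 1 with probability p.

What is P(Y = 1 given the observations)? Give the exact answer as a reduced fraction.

P(Y = 1 | obs) = 33/62

Enumerate traces; 24 have nonzero weight after conditioning:
  (W=1, X=0, Y=0, Z=2) weight 1/40
  (W=1, X=0, Y=0, Z=3) weight 1/40
  (W=1, X=0, Y=0, Z=4) weight 1/40
  (W=1, X=0, Y=0, Z=5) weight 1/40
  (W=1, X=1, Y=1, Z=2) weight 1/60
  (W=1, X=1, Y=1, Z=3) weight 1/60
  (W=1, X=1, Y=1, Z=4) weight 1/60
  (W=1, X=1, Y=1, Z=5) weight 1/60
  … 16 more
Group by Y:
  weight(Y=0) = 29/120
  weight(Y=1) = 11/40
Total weight = 29/120 + 11/40 = 31/60
P(Y=0 | obs) = 29/120 / 31/60 = 29/62
P(Y=1 | obs) = 11/40 / 31/60 = 33/62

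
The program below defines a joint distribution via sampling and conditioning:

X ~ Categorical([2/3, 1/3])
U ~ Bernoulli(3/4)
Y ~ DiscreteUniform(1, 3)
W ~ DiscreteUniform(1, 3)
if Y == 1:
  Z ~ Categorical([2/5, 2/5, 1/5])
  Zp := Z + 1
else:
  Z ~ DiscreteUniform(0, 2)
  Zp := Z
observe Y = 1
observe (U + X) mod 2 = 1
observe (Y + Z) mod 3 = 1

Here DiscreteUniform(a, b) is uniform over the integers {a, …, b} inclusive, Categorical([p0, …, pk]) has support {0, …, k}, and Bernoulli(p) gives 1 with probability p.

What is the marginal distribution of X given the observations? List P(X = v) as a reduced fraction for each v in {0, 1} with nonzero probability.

Enumerate traces; 6 have nonzero weight after conditioning:
  (X=0, U=1, Y=1, W=1, Z=0) weight 1/45
  (X=0, U=1, Y=1, W=2, Z=0) weight 1/45
  (X=0, U=1, Y=1, W=3, Z=0) weight 1/45
  (X=1, U=0, Y=1, W=1, Z=0) weight 1/270
  (X=1, U=0, Y=1, W=2, Z=0) weight 1/270
  (X=1, U=0, Y=1, W=3, Z=0) weight 1/270
Group by X:
  weight(X=0) = 1/15
  weight(X=1) = 1/90
Total weight = 1/15 + 1/90 = 7/90
P(X=0 | obs) = 1/15 / 7/90 = 6/7
P(X=1 | obs) = 1/90 / 7/90 = 1/7

P(X=0) = 6/7, P(X=1) = 1/7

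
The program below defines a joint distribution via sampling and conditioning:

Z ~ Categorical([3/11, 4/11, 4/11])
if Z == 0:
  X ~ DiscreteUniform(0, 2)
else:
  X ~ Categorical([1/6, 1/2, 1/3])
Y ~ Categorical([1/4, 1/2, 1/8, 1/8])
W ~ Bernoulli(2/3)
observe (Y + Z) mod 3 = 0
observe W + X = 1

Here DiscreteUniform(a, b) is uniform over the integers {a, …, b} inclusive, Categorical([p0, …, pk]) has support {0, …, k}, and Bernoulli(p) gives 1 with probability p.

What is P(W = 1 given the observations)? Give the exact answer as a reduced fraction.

P(W = 1 | obs) = 38/77

Enumerate traces; 8 have nonzero weight after conditioning:
  (Z=0, X=0, Y=0, W=1) weight 1/66
  (Z=0, X=0, Y=3, W=1) weight 1/132
  (Z=0, X=1, Y=0, W=0) weight 1/132
  (Z=0, X=1, Y=3, W=0) weight 1/264
  (Z=1, X=0, Y=2, W=1) weight 1/198
  (Z=1, X=1, Y=2, W=0) weight 1/132
  (Z=2, X=0, Y=1, W=1) weight 2/99
  (Z=2, X=1, Y=1, W=0) weight 1/33
Group by W:
  weight(W=0) = 13/264
  weight(W=1) = 19/396
Total weight = 13/264 + 19/396 = 7/72
P(W=0 | obs) = 13/264 / 7/72 = 39/77
P(W=1 | obs) = 19/396 / 7/72 = 38/77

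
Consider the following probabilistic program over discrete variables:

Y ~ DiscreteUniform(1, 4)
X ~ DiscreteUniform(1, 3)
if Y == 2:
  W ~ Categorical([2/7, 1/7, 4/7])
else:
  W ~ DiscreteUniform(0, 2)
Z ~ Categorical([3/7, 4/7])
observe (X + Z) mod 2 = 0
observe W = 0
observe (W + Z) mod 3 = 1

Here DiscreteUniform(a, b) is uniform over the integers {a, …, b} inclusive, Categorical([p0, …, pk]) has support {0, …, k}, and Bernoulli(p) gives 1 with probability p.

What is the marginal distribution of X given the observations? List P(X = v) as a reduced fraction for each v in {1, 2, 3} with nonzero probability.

Enumerate traces; 8 have nonzero weight after conditioning:
  (Y=1, X=1, W=0, Z=1) weight 1/63
  (Y=1, X=3, W=0, Z=1) weight 1/63
  (Y=2, X=1, W=0, Z=1) weight 2/147
  (Y=2, X=3, W=0, Z=1) weight 2/147
  (Y=3, X=1, W=0, Z=1) weight 1/63
  (Y=3, X=3, W=0, Z=1) weight 1/63
  (Y=4, X=1, W=0, Z=1) weight 1/63
  (Y=4, X=3, W=0, Z=1) weight 1/63
Group by X:
  weight(X=1) = 3/49
  weight(X=3) = 3/49
Total weight = 3/49 + 3/49 = 6/49
P(X=1 | obs) = 3/49 / 6/49 = 1/2
P(X=3 | obs) = 3/49 / 6/49 = 1/2

P(X=1) = 1/2, P(X=3) = 1/2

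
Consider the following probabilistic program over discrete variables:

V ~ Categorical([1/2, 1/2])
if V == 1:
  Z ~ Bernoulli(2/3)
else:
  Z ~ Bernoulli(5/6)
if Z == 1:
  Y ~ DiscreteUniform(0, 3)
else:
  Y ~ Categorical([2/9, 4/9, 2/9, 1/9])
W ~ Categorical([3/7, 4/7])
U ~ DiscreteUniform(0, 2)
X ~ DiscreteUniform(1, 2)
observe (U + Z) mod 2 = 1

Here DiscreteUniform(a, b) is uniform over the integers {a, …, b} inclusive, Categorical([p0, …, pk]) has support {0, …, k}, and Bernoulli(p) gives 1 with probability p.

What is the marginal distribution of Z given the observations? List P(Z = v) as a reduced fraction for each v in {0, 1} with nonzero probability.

Enumerate traces; 96 have nonzero weight after conditioning:
  (V=0, Z=0, Y=0, W=0, U=1, X=1) weight 1/756
  (V=0, Z=0, Y=0, W=0, U=1, X=2) weight 1/756
  (V=0, Z=0, Y=0, W=1, U=1, X=1) weight 1/567
  (V=0, Z=0, Y=0, W=1, U=1, X=2) weight 1/567
  (V=0, Z=0, Y=1, W=0, U=1, X=1) weight 1/378
  (V=0, Z=0, Y=1, W=0, U=1, X=2) weight 1/378
  (V=0, Z=0, Y=1, W=1, U=1, X=1) weight 2/567
  (V=0, Z=0, Y=1, W=1, U=1, X=2) weight 2/567
  (V=0, Z=1, Y=0, W=0, U=0, X=1) weight 5/672
  … 87 more
Group by Z:
  weight(Z=0) = 1/12
  weight(Z=1) = 1/2
Total weight = 1/12 + 1/2 = 7/12
P(Z=0 | obs) = 1/12 / 7/12 = 1/7
P(Z=1 | obs) = 1/2 / 7/12 = 6/7

P(Z=0) = 1/7, P(Z=1) = 6/7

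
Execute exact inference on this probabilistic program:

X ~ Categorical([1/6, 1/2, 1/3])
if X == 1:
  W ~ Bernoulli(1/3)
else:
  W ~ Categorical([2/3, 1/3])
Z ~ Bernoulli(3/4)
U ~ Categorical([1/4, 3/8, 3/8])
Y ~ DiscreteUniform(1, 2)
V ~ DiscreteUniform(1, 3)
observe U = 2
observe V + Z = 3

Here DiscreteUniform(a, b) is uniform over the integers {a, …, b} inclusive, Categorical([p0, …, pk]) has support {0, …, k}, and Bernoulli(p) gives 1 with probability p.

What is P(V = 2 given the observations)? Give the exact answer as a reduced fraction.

Enumerate traces; 24 have nonzero weight after conditioning:
  (X=0, W=0, Z=0, U=2, Y=1, V=3) weight 1/576
  (X=0, W=0, Z=0, U=2, Y=2, V=3) weight 1/576
  (X=0, W=0, Z=1, U=2, Y=1, V=2) weight 1/192
  (X=0, W=0, Z=1, U=2, Y=2, V=2) weight 1/192
  (X=0, W=1, Z=0, U=2, Y=1, V=3) weight 1/1152
  (X=0, W=1, Z=0, U=2, Y=2, V=3) weight 1/1152
  (X=0, W=1, Z=1, U=2, Y=1, V=2) weight 1/384
  (X=0, W=1, Z=1, U=2, Y=2, V=2) weight 1/384
  … 16 more
Group by V:
  weight(V=2) = 3/32
  weight(V=3) = 1/32
Total weight = 3/32 + 1/32 = 1/8
P(V=2 | obs) = 3/32 / 1/8 = 3/4
P(V=3 | obs) = 1/32 / 1/8 = 1/4

P(V = 2 | obs) = 3/4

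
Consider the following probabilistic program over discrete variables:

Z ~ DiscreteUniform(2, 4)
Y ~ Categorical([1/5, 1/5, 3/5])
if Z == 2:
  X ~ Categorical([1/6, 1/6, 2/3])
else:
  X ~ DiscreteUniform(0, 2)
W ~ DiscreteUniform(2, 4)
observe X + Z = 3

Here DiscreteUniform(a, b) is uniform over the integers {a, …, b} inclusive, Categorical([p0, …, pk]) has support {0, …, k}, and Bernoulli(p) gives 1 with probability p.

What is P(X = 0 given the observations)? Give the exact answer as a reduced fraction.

Enumerate traces; 18 have nonzero weight after conditioning:
  (Z=2, Y=0, X=1, W=2) weight 1/270
  (Z=2, Y=0, X=1, W=3) weight 1/270
  (Z=2, Y=0, X=1, W=4) weight 1/270
  (Z=2, Y=1, X=1, W=2) weight 1/270
  (Z=2, Y=1, X=1, W=3) weight 1/270
  (Z=2, Y=1, X=1, W=4) weight 1/270
  (Z=2, Y=2, X=1, W=2) weight 1/90
  (Z=2, Y=2, X=1, W=3) weight 1/90
  (Z=3, Y=0, X=0, W=2) weight 1/135
  … 9 more
Group by X:
  weight(X=0) = 1/9
  weight(X=1) = 1/18
Total weight = 1/9 + 1/18 = 1/6
P(X=0 | obs) = 1/9 / 1/6 = 2/3
P(X=1 | obs) = 1/18 / 1/6 = 1/3

P(X = 0 | obs) = 2/3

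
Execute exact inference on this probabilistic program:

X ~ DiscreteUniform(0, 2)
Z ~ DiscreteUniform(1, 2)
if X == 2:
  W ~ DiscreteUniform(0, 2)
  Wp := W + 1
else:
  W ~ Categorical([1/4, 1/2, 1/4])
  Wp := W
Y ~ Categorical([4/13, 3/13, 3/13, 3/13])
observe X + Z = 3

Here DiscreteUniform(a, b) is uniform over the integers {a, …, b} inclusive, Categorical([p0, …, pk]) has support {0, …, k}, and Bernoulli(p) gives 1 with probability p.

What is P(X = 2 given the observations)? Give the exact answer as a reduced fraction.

Enumerate traces; 24 have nonzero weight after conditioning:
  (X=1, Z=2, W=0, Y=0) weight 1/78
  (X=1, Z=2, W=0, Y=1) weight 1/104
  (X=1, Z=2, W=0, Y=2) weight 1/104
  (X=1, Z=2, W=0, Y=3) weight 1/104
  (X=1, Z=2, W=1, Y=0) weight 1/39
  (X=1, Z=2, W=1, Y=1) weight 1/52
  (X=1, Z=2, W=1, Y=2) weight 1/52
  (X=1, Z=2, W=1, Y=3) weight 1/52
  (X=2, Z=1, W=0, Y=0) weight 2/117
  … 15 more
Group by X:
  weight(X=1) = 1/6
  weight(X=2) = 1/6
Total weight = 1/6 + 1/6 = 1/3
P(X=1 | obs) = 1/6 / 1/3 = 1/2
P(X=2 | obs) = 1/6 / 1/3 = 1/2

P(X = 2 | obs) = 1/2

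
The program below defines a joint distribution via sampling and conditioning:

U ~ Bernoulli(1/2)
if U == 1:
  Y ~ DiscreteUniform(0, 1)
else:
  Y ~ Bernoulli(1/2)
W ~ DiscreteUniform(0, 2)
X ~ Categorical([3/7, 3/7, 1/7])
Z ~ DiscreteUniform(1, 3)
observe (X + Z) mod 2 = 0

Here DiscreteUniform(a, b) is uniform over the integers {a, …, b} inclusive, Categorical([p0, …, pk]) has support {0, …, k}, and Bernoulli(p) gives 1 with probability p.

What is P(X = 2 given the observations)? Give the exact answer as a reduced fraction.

Enumerate traces; 48 have nonzero weight after conditioning:
  (U=0, Y=0, W=0, X=0, Z=2) weight 1/84
  (U=0, Y=0, W=0, X=1, Z=1) weight 1/84
  (U=0, Y=0, W=0, X=1, Z=3) weight 1/84
  (U=0, Y=0, W=0, X=2, Z=2) weight 1/252
  (U=0, Y=0, W=1, X=0, Z=2) weight 1/84
  (U=0, Y=0, W=1, X=1, Z=1) weight 1/84
  (U=0, Y=0, W=1, X=1, Z=3) weight 1/84
  (U=0, Y=0, W=1, X=2, Z=2) weight 1/252
  … 40 more
Group by X:
  weight(X=0) = 1/7
  weight(X=1) = 2/7
  weight(X=2) = 1/21
Total weight = 1/7 + 2/7 + 1/21 = 10/21
P(X=0 | obs) = 1/7 / 10/21 = 3/10
P(X=1 | obs) = 2/7 / 10/21 = 3/5
P(X=2 | obs) = 1/21 / 10/21 = 1/10

P(X = 2 | obs) = 1/10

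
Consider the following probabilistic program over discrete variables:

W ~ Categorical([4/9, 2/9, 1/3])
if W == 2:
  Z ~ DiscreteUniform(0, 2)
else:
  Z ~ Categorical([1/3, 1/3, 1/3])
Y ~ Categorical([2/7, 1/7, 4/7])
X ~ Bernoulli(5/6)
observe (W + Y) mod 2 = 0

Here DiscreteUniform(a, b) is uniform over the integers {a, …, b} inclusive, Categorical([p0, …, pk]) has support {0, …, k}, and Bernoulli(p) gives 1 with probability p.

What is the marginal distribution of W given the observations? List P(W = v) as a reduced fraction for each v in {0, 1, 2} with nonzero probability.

Enumerate traces; 30 have nonzero weight after conditioning:
  (W=0, Z=0, Y=0, X=0) weight 4/567
  (W=0, Z=0, Y=0, X=1) weight 20/567
  (W=0, Z=0, Y=2, X=0) weight 8/567
  (W=0, Z=0, Y=2, X=1) weight 40/567
  (W=0, Z=1, Y=0, X=0) weight 4/567
  (W=0, Z=1, Y=0, X=1) weight 20/567
  (W=0, Z=1, Y=2, X=0) weight 8/567
  (W=0, Z=1, Y=2, X=1) weight 40/567
  (W=1, Z=0, Y=1, X=0) weight 1/567
  (W=2, Z=0, Y=0, X=0) weight 1/189
  … 20 more
Group by W:
  weight(W=0) = 8/21
  weight(W=1) = 2/63
  weight(W=2) = 2/7
Total weight = 8/21 + 2/63 + 2/7 = 44/63
P(W=0 | obs) = 8/21 / 44/63 = 6/11
P(W=1 | obs) = 2/63 / 44/63 = 1/22
P(W=2 | obs) = 2/7 / 44/63 = 9/22

P(W=0) = 6/11, P(W=1) = 1/22, P(W=2) = 9/22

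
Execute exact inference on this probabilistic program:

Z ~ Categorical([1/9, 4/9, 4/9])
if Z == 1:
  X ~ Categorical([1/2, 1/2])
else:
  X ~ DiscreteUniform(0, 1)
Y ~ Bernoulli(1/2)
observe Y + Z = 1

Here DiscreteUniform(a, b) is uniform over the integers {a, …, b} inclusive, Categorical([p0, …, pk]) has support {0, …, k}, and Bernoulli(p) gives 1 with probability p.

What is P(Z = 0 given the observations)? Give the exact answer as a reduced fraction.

Enumerate traces; 4 have nonzero weight after conditioning:
  (Z=0, X=0, Y=1) weight 1/36
  (Z=0, X=1, Y=1) weight 1/36
  (Z=1, X=0, Y=0) weight 1/9
  (Z=1, X=1, Y=0) weight 1/9
Group by Z:
  weight(Z=0) = 1/18
  weight(Z=1) = 2/9
Total weight = 1/18 + 2/9 = 5/18
P(Z=0 | obs) = 1/18 / 5/18 = 1/5
P(Z=1 | obs) = 2/9 / 5/18 = 4/5

P(Z = 0 | obs) = 1/5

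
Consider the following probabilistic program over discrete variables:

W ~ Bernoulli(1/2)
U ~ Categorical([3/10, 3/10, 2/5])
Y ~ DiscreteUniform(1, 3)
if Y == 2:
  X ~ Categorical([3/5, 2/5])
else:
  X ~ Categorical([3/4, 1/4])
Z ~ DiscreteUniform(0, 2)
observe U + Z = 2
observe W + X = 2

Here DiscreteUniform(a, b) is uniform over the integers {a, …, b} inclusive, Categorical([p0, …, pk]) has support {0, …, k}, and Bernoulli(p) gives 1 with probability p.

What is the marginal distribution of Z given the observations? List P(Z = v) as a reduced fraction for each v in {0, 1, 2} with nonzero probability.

P(Z=0) = 2/5, P(Z=1) = 3/10, P(Z=2) = 3/10

Enumerate traces; 9 have nonzero weight after conditioning:
  (W=1, U=0, Y=1, X=1, Z=2) weight 1/240
  (W=1, U=0, Y=2, X=1, Z=2) weight 1/150
  (W=1, U=0, Y=3, X=1, Z=2) weight 1/240
  (W=1, U=1, Y=1, X=1, Z=1) weight 1/240
  (W=1, U=1, Y=2, X=1, Z=1) weight 1/150
  (W=1, U=1, Y=3, X=1, Z=1) weight 1/240
  (W=1, U=2, Y=1, X=1, Z=0) weight 1/180
  (W=1, U=2, Y=2, X=1, Z=0) weight 2/225
  … 1 more
Group by Z:
  weight(Z=0) = 1/50
  weight(Z=1) = 3/200
  weight(Z=2) = 3/200
Total weight = 1/50 + 3/200 + 3/200 = 1/20
P(Z=0 | obs) = 1/50 / 1/20 = 2/5
P(Z=1 | obs) = 3/200 / 1/20 = 3/10
P(Z=2 | obs) = 3/200 / 1/20 = 3/10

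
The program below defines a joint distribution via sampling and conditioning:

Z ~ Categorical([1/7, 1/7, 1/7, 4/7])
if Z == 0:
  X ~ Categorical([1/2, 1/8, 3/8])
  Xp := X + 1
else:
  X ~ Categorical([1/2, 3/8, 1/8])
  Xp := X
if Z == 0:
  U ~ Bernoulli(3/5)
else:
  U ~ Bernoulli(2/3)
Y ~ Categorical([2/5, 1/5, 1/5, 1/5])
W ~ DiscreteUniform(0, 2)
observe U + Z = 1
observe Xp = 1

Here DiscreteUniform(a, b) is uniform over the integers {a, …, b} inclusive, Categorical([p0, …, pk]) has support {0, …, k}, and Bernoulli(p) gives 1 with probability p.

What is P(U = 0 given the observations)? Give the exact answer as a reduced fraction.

P(U = 0 | obs) = 5/17

Enumerate traces; 24 have nonzero weight after conditioning:
  (Z=0, X=0, U=1, Y=0, W=0) weight 1/175
  (Z=0, X=0, U=1, Y=0, W=1) weight 1/175
  (Z=0, X=0, U=1, Y=0, W=2) weight 1/175
  (Z=0, X=0, U=1, Y=1, W=0) weight 1/350
  (Z=0, X=0, U=1, Y=1, W=1) weight 1/350
  (Z=0, X=0, U=1, Y=1, W=2) weight 1/350
  (Z=0, X=0, U=1, Y=2, W=0) weight 1/350
  (Z=0, X=0, U=1, Y=2, W=1) weight 1/350
  (Z=1, X=1, U=0, Y=0, W=0) weight 1/420
  … 15 more
Group by U:
  weight(U=0) = 1/56
  weight(U=1) = 3/70
Total weight = 1/56 + 3/70 = 17/280
P(U=0 | obs) = 1/56 / 17/280 = 5/17
P(U=1 | obs) = 3/70 / 17/280 = 12/17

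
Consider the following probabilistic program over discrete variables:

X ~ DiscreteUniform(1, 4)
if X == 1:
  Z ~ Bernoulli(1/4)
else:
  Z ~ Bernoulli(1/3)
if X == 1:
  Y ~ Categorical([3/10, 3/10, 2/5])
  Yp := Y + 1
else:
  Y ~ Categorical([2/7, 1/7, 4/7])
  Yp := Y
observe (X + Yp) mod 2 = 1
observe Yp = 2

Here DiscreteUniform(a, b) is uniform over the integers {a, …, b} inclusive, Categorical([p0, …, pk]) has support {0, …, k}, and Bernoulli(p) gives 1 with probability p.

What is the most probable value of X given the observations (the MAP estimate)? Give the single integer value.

Enumerate traces; 4 have nonzero weight after conditioning:
  (X=1, Z=0, Y=1) weight 9/160
  (X=1, Z=1, Y=1) weight 3/160
  (X=3, Z=0, Y=2) weight 2/21
  (X=3, Z=1, Y=2) weight 1/21
Group by X:
  weight(X=1) = 3/40
  weight(X=3) = 1/7
Total weight = 3/40 + 1/7 = 61/280
P(X=1 | obs) = 3/40 / 61/280 = 21/61
P(X=3 | obs) = 1/7 / 61/280 = 40/61
argmax = 3

argmax_v P(X = v | obs) = 3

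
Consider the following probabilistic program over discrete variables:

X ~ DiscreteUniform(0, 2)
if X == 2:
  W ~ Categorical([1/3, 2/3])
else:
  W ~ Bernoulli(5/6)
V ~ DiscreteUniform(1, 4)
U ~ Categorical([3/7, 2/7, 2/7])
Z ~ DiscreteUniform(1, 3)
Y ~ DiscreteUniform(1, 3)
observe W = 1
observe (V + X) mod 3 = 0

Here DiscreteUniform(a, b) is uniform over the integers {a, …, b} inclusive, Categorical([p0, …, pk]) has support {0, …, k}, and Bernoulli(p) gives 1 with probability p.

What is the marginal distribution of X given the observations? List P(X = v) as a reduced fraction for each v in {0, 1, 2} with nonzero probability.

Enumerate traces; 108 have nonzero weight after conditioning:
  (X=0, W=1, V=3, U=0, Z=1, Y=1) weight 5/1512
  (X=0, W=1, V=3, U=0, Z=1, Y=2) weight 5/1512
  (X=0, W=1, V=3, U=0, Z=1, Y=3) weight 5/1512
  (X=0, W=1, V=3, U=0, Z=2, Y=1) weight 5/1512
  (X=0, W=1, V=3, U=0, Z=2, Y=2) weight 5/1512
  (X=0, W=1, V=3, U=0, Z=2, Y=3) weight 5/1512
  (X=0, W=1, V=3, U=0, Z=3, Y=1) weight 5/1512
  (X=0, W=1, V=3, U=0, Z=3, Y=2) weight 5/1512
  (X=1, W=1, V=2, U=0, Z=1, Y=1) weight 5/1512
  (X=2, W=1, V=1, U=0, Z=1, Y=1) weight 1/378
  … 98 more
Group by X:
  weight(X=0) = 5/72
  weight(X=1) = 5/72
  weight(X=2) = 1/9
Total weight = 5/72 + 5/72 + 1/9 = 1/4
P(X=0 | obs) = 5/72 / 1/4 = 5/18
P(X=1 | obs) = 5/72 / 1/4 = 5/18
P(X=2 | obs) = 1/9 / 1/4 = 4/9

P(X=0) = 5/18, P(X=1) = 5/18, P(X=2) = 4/9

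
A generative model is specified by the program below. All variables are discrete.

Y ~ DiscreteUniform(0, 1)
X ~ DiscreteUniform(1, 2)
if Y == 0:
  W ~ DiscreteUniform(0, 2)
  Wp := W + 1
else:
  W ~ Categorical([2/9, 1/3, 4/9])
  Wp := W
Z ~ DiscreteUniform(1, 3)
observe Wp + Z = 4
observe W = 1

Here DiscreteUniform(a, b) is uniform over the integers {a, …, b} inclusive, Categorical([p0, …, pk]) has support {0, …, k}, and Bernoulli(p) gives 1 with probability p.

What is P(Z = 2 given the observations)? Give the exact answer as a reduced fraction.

P(Z = 2 | obs) = 1/2

Enumerate traces; 4 have nonzero weight after conditioning:
  (Y=0, X=1, W=1, Z=2) weight 1/36
  (Y=0, X=2, W=1, Z=2) weight 1/36
  (Y=1, X=1, W=1, Z=3) weight 1/36
  (Y=1, X=2, W=1, Z=3) weight 1/36
Group by Z:
  weight(Z=2) = 1/18
  weight(Z=3) = 1/18
Total weight = 1/18 + 1/18 = 1/9
P(Z=2 | obs) = 1/18 / 1/9 = 1/2
P(Z=3 | obs) = 1/18 / 1/9 = 1/2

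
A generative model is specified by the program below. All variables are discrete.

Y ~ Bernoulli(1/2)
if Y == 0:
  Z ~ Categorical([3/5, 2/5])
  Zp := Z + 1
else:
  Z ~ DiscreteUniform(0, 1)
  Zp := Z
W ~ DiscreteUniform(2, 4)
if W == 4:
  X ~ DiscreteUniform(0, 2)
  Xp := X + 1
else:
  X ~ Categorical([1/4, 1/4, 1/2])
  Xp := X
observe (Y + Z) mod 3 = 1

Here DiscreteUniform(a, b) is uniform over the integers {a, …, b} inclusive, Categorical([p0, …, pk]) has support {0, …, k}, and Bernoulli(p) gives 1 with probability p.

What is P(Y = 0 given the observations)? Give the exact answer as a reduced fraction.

P(Y = 0 | obs) = 4/9

Enumerate traces; 18 have nonzero weight after conditioning:
  (Y=0, Z=1, W=2, X=0) weight 1/60
  (Y=0, Z=1, W=2, X=1) weight 1/60
  (Y=0, Z=1, W=2, X=2) weight 1/30
  (Y=0, Z=1, W=3, X=0) weight 1/60
  (Y=0, Z=1, W=3, X=1) weight 1/60
  (Y=0, Z=1, W=3, X=2) weight 1/30
  (Y=0, Z=1, W=4, X=0) weight 1/45
  (Y=0, Z=1, W=4, X=1) weight 1/45
  (Y=1, Z=0, W=2, X=0) weight 1/48
  … 9 more
Group by Y:
  weight(Y=0) = 1/5
  weight(Y=1) = 1/4
Total weight = 1/5 + 1/4 = 9/20
P(Y=0 | obs) = 1/5 / 9/20 = 4/9
P(Y=1 | obs) = 1/4 / 9/20 = 5/9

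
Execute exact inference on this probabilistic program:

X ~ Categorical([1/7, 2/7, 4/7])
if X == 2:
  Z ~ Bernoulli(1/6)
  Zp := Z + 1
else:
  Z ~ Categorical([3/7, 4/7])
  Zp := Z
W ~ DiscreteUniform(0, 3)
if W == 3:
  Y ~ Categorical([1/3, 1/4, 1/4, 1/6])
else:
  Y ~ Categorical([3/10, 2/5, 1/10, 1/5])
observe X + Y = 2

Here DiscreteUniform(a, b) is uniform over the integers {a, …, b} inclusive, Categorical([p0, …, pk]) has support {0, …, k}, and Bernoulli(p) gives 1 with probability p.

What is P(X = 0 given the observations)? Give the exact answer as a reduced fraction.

P(X = 0 | obs) = 33/503

Enumerate traces; 24 have nonzero weight after conditioning:
  (X=0, Z=0, W=0, Y=2) weight 3/1960
  (X=0, Z=0, W=1, Y=2) weight 3/1960
  (X=0, Z=0, W=2, Y=2) weight 3/1960
  (X=0, Z=0, W=3, Y=2) weight 3/784
  (X=0, Z=1, W=0, Y=2) weight 1/490
  (X=0, Z=1, W=1, Y=2) weight 1/490
  (X=0, Z=1, W=2, Y=2) weight 1/490
  (X=0, Z=1, W=3, Y=2) weight 1/196
  (X=1, Z=0, W=0, Y=1) weight 3/245
  (X=2, Z=0, W=0, Y=0) weight 1/28
  … 14 more
Group by X:
  weight(X=0) = 11/560
  weight(X=1) = 29/280
  weight(X=2) = 37/210
Total weight = 11/560 + 29/280 + 37/210 = 503/1680
P(X=0 | obs) = 11/560 / 503/1680 = 33/503
P(X=1 | obs) = 29/280 / 503/1680 = 174/503
P(X=2 | obs) = 37/210 / 503/1680 = 296/503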